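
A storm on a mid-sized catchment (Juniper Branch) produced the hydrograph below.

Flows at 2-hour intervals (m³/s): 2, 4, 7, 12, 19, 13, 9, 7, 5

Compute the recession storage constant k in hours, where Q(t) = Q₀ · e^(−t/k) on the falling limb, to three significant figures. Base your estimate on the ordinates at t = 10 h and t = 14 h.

On the falling limb, Q drops from 13 to 7 m³/s between t = 10 h and t = 14 h (Δt = 4 h).
k = −Δt / ln(Q₂/Q₁) = −4 / ln(7/13) = 6.46 h.

k ≈ 6.46 h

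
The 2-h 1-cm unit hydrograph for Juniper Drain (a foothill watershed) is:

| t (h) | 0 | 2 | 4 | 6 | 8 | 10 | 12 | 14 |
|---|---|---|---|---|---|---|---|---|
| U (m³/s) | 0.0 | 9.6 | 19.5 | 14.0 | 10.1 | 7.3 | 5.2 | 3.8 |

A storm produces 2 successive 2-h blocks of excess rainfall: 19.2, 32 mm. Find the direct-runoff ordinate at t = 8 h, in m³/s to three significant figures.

By discrete convolution, Q_j = Σ (P_i / 10 mm) · U_{j−i}.
At t = 8 h (j=4): Q = (19.2/10)·10.1 + (32/10)·14.0 = 64.2 m³/s.

Q ≈ 64.2 m³/s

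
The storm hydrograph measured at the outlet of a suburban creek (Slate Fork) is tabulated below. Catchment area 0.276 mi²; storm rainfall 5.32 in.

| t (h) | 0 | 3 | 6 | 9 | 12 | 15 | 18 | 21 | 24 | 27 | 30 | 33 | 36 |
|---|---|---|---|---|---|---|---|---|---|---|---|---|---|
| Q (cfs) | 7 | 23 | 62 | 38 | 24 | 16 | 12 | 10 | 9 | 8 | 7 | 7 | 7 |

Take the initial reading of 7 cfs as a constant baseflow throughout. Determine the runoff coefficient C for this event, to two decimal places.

ΣQ_DR = 139.0 cfs; V = ΣQ_DR·Δt = 1.501 × 10^6 ft³.
Runoff depth d = V / A = 2.341 in.
C = d / P = 2.341 / 5.32 = 0.44.

C ≈ 0.44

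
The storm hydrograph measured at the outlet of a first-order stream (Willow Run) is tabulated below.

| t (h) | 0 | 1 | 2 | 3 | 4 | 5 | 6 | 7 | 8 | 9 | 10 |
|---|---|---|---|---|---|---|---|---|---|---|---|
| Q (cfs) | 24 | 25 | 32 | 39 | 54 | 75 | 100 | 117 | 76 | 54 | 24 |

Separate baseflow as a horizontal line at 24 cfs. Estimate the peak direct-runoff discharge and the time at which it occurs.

Subtracting baseflow gives direct-runoff ordinates: 0.0, 1.0, 8.0, 15.0, 30.0, 51.0, 76.0, 93.0, 52.0, 30.0, 0.0 cfs.
The maximum is 93.0 cfs, occurring at the reading for t = 7 h.

Q_p = 93.0 cfs at t = 7 h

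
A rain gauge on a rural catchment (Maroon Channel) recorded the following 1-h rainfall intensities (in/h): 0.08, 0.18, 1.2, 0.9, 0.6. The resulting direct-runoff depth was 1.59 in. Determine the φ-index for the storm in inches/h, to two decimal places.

Only the 3 blocks with intensity above φ contribute runoff: 1.2, 0.9, 0.6 in/h.
Σ(I−φ)·Δt = d  ⇒  (1.2+0.9+0.6 − 3φ)·1 = 1.59
φ = (2.700 − 1.59/1) / 3 = 0.37 in/h.

φ ≈ 0.37 in/h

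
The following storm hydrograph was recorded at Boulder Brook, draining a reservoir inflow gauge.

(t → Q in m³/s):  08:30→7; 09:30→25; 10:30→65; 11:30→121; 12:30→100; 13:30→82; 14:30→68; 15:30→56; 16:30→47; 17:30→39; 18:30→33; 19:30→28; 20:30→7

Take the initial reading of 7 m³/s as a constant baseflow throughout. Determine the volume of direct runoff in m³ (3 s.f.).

V ≈ 2.11 × 10^6 m³

Direct-runoff ordinates (Q − Q_b): 0.0, 18.0, 58.0, 114.0, 93.0, 75.0, 61.0, 49.0, 40.0, 32.0, 26.0, 21.0, 0.0 m³/s.
ΣQ_DR = 587.0 m³/s.
With Δt = 1 h = 3600 s, V = ΣQ_DR · Δt = 587.0 × 3600 = 2.11 × 10^6 m³.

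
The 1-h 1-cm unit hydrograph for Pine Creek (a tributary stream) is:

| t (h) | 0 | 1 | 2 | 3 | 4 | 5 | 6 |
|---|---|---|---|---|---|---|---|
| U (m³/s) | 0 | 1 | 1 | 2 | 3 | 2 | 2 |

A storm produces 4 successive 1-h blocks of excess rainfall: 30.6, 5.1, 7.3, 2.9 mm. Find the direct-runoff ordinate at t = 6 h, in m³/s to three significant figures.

Q ≈ 9.91 m³/s

By discrete convolution, Q_j = Σ (P_i / 10 mm) · U_{j−i}.
At t = 6 h (j=6): Q = (30.6/10)·2 + (5.1/10)·2 + (7.3/10)·3 + (2.9/10)·2 = 9.91 m³/s.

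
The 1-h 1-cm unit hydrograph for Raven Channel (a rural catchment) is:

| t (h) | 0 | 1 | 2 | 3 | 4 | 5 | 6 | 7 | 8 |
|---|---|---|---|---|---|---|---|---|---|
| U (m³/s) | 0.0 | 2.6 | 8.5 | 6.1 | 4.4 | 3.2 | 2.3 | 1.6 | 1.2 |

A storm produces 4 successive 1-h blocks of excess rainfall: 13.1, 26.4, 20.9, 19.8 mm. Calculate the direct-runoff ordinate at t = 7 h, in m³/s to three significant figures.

Q ≈ 23.6 m³/s

By discrete convolution, Q_j = Σ (P_i / 10 mm) · U_{j−i}.
At t = 7 h (j=7): Q = (13.1/10)·1.6 + (26.4/10)·2.3 + (20.9/10)·3.2 + (19.8/10)·4.4 = 23.6 m³/s.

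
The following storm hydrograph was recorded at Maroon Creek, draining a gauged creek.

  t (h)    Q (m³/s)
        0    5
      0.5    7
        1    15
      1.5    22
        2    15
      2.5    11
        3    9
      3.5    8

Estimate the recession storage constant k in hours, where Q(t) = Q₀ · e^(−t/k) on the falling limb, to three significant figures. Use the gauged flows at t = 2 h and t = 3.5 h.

On the falling limb, Q drops from 15 to 8 m³/s between t = 2 h and t = 3.5 h (Δt = 1.5 h).
k = −Δt / ln(Q₂/Q₁) = −1.5 / ln(8/15) = 2.39 h.

k ≈ 2.39 h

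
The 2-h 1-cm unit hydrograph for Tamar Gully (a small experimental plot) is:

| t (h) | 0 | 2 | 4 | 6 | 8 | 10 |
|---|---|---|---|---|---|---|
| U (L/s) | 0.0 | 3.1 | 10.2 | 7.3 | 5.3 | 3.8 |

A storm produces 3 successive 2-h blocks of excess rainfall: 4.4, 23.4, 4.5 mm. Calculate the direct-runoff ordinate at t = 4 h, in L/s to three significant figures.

By discrete convolution, Q_j = Σ (P_i / 10 mm) · U_{j−i}.
At t = 4 h (j=2): Q = (4.4/10)·10.2 + (23.4/10)·3.1 + (4.5/10)·0.0 = 11.7 L/s.

Q ≈ 11.7 L/s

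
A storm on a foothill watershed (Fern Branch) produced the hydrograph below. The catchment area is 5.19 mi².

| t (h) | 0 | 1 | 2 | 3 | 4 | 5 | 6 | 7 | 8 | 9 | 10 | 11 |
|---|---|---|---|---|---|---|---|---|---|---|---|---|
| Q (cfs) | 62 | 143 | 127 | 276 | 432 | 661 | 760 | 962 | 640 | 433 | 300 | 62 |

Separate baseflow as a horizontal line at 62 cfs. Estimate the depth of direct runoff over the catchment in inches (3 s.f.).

Direct runoff: 0.0, 81.0, 65.0, 214.0, 370.0, 599.0, 698.0, 900.0, 578.0, 371.0, 238.0, 0.0 cfs; ΣQ_DR = 4114 cfs.
V = ΣQ_DR · Δt = 4114 × 3600 s = 1.481 × 10^7 ft³.
Over A = 5.19 mi², depth = V / A = 1.23 in.

d ≈ 1.23 in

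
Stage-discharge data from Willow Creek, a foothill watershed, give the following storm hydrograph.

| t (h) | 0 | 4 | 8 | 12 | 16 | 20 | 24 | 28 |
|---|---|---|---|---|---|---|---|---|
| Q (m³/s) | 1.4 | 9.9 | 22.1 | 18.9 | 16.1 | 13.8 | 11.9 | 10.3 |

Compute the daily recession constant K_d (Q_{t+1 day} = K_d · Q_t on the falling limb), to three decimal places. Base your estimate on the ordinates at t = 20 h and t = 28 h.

Between t = 20 h and t = 28 h the flow falls from 13.8 to 10.3 m³/s over 2×4 h = 8 h.
Per-interval ratio K = (10.3/13.8)^(1/2) = 0.8639; K_d = K^(24/4) = 0.416.

K_d ≈ 0.416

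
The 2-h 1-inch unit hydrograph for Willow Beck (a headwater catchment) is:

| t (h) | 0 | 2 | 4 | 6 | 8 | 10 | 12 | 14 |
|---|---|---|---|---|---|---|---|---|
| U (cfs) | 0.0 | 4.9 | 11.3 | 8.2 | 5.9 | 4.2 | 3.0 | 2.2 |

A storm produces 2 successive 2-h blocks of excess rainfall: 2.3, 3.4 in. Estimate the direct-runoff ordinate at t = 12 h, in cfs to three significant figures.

By discrete convolution, Q_j = Σ (P_i / 1 in) · U_{j−i}.
At t = 12 h (j=6): Q = (2.3/1)·3.0 + (3.4/1)·4.2 = 21.2 cfs.

Q ≈ 21.2 cfs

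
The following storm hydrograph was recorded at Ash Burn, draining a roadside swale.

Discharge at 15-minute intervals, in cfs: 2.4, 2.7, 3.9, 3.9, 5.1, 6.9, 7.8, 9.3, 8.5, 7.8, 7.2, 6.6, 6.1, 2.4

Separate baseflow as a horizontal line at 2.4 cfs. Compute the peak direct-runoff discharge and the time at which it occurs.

Q_p = 6.9 cfs at t = 1.75 h

Subtracting baseflow gives direct-runoff ordinates: 0.0, 0.3, 1.5, 1.5, 2.7, 4.5, 5.4, 6.9, 6.1, 5.4, 4.8, 4.2, 3.7, 0.0 cfs.
The maximum is 6.9 cfs, occurring at the reading for t = 1.75 h.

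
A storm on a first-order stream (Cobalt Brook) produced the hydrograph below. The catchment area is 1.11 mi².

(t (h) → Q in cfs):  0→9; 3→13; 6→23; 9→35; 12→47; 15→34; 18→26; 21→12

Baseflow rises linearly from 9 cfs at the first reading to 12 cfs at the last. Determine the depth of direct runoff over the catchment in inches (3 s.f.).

d ≈ 0.482 in

Direct runoff: 0.00, 3.57, 13.14, 24.71, 36.29, 22.86, 14.43, 0.00 cfs; ΣQ_DR = 115.0 cfs.
V = ΣQ_DR · Δt = 115.0 × 10800 s = 1.242 × 10^6 ft³.
Over A = 1.11 mi², depth = V / A = 0.482 in.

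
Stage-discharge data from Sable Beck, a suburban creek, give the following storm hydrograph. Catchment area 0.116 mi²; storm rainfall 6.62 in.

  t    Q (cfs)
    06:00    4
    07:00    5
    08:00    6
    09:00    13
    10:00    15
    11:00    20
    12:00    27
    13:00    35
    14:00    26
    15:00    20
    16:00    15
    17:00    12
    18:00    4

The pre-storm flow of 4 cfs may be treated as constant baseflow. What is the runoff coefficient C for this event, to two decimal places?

ΣQ_DR = 150.0 cfs; V = ΣQ_DR·Δt = 5.400 × 10^5 ft³.
Runoff depth d = V / A = 2.004 in.
C = d / P = 2.004 / 6.62 = 0.30.

C ≈ 0.30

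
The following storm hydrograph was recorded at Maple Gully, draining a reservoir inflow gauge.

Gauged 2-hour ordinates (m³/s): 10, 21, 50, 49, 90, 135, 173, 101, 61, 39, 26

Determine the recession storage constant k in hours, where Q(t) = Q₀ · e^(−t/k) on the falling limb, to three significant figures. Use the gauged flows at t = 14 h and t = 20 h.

k ≈ 4.42 h

On the falling limb, Q drops from 101 to 26 m³/s between t = 14 h and t = 20 h (Δt = 6 h).
k = −Δt / ln(Q₂/Q₁) = −6 / ln(26/101) = 4.42 h.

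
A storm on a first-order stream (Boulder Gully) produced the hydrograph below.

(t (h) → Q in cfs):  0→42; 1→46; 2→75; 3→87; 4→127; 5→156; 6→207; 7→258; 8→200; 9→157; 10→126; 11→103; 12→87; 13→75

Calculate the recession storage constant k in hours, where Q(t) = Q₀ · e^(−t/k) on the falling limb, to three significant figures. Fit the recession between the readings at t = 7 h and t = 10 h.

On the falling limb, Q drops from 258 to 126 cfs between t = 7 h and t = 10 h (Δt = 3 h).
k = −Δt / ln(Q₂/Q₁) = −3 / ln(126/258) = 4.19 h.

k ≈ 4.19 h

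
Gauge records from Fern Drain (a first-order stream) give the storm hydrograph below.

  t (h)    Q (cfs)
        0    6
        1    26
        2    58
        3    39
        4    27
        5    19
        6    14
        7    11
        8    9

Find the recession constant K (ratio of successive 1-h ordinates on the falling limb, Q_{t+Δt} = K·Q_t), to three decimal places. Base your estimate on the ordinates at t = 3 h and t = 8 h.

Using the recession-limb readings at t = 3 h and t = 8 h: Q falls from 39 to 9 cfs over 5 intervals.
K = (Q₂/Q₁)^(1/5) = (9/39)^(1/5) = 0.746.

K ≈ 0.746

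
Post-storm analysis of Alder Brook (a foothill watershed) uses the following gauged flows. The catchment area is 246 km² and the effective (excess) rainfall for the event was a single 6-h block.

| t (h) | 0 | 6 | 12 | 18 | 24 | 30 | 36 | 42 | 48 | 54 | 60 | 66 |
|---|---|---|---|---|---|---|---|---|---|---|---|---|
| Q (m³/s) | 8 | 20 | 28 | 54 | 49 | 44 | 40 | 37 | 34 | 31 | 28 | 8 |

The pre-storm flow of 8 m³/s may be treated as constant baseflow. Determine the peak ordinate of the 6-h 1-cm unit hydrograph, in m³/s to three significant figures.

U_p ≈ 18.4 m³/s

Direct runoff: 0.0, 12.0, 20.0, 46.0, 41.0, 36.0, 32.0, 29.0, 26.0, 23.0, 20.0, 0.0 m³/s; ΣQ_DR = 285.0 m³/s, peak = 46.0 m³/s.
Runoff depth d = ΣQ_DR·Δt / A = 285.0 × 21600 / (246 km²) = 25.02 mm.
The 1-cm UH is the DRH scaled by (10 mm)/d, so U_p = 46.0 × 10/25.02 = 18.4 m³/s.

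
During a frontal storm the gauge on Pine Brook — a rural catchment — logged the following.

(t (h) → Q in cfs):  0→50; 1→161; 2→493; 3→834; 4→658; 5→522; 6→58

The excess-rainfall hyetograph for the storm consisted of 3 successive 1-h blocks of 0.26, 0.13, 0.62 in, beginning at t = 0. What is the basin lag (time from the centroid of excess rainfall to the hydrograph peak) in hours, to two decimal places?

Centroid of excess rainfall: t_c = Σ P_i·t̄_i / ΣP_i = 1.8564 h (block centres at 0.5, 1.5, 2.5 h).
Hydrograph peak occurs at t = 3 h, so basin lag t_L = 3 − 1.8564 = 1.14 h.

t_L ≈ 1.14 h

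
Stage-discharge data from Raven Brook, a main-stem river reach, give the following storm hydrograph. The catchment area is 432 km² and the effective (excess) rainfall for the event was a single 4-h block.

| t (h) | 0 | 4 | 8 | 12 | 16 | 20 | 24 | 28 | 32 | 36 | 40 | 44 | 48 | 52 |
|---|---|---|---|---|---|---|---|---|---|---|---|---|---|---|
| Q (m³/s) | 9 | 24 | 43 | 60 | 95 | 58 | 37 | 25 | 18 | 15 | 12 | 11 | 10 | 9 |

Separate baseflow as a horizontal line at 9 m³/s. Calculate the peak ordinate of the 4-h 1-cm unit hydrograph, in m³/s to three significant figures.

U_p ≈ 86.0 m³/s

Direct runoff: 0.0, 15.0, 34.0, 51.0, 86.0, 49.0, 28.0, 16.0, 9.0, 6.0, 3.0, 2.0, 1.0, 0.0 m³/s; ΣQ_DR = 300.0 m³/s, peak = 86.0 m³/s.
Runoff depth d = ΣQ_DR·Δt / A = 300.0 × 14400 / (432 km²) = 10.00 mm.
The 1-cm UH is the DRH scaled by (10 mm)/d, so U_p = 86.0 × 10/10.00 = 86.0 m³/s.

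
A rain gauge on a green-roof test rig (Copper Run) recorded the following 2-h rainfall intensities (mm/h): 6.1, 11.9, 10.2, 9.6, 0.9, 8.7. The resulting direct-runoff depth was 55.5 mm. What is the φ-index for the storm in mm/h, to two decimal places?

φ ≈ 3.75 mm/h

Only the 5 blocks with intensity above φ contribute runoff: 6.1, 11.9, 10.2, 9.6, 8.7 mm/h.
Σ(I−φ)·Δt = d  ⇒  (6.1+11.9+10.2+9.6+8.7 − 5φ)·2 = 55.5
φ = (46.50 − 55.5/2) / 5 = 3.75 mm/h.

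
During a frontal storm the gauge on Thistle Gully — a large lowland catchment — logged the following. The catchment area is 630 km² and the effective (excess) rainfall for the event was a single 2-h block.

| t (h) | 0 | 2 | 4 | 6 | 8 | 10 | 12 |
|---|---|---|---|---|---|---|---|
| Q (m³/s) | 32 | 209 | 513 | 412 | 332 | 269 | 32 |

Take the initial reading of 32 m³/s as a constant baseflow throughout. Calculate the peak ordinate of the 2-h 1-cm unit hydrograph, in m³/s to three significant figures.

Direct runoff: 0.0, 177.0, 481.0, 380.0, 300.0, 237.0, 0.0 m³/s; ΣQ_DR = 1575 m³/s, peak = 481.0 m³/s.
Runoff depth d = ΣQ_DR·Δt / A = 1575 × 7200 / (630 km²) = 18.00 mm.
The 1-cm UH is the DRH scaled by (10 mm)/d, so U_p = 481.0 × 10/18.00 = 267 m³/s.

U_p ≈ 267 m³/s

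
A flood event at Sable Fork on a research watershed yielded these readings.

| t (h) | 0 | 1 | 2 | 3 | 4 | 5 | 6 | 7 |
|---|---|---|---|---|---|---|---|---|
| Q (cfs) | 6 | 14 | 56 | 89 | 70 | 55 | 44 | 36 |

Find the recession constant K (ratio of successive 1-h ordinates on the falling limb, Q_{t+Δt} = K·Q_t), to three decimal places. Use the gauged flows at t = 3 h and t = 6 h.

Using the recession-limb readings at t = 3 h and t = 6 h: Q falls from 89 to 44 cfs over 3 intervals.
K = (Q₂/Q₁)^(1/3) = (44/89)^(1/3) = 0.791.

K ≈ 0.791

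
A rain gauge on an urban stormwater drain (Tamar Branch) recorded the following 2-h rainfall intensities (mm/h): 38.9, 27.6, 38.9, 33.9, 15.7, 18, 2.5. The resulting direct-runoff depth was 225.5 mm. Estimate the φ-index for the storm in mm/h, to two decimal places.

Only the 6 blocks with intensity above φ contribute runoff: 38.9, 27.6, 38.9, 33.9, 15.7, 18 mm/h.
Σ(I−φ)·Δt = d  ⇒  (38.9+27.6+38.9+33.9+15.7+18 − 6φ)·2 = 225.5
φ = (173.0 − 225.5/2) / 6 = 10.04 mm/h.

φ ≈ 10.04 mm/h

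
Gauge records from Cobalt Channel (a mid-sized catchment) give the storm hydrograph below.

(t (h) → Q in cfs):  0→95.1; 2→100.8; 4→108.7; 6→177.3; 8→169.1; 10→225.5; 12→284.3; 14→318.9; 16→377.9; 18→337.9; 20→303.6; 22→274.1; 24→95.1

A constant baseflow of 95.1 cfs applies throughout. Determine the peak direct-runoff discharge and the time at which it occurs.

Q_p = 282.8 cfs at t = 16 h

Subtracting baseflow gives direct-runoff ordinates: 0.0, 5.7, 13.6, 82.2, 74.0, 130.4, 189.2, 223.8, 282.8, 242.8, 208.5, 179.0, 0.0 cfs.
The maximum is 282.8 cfs, occurring at the reading for t = 16 h.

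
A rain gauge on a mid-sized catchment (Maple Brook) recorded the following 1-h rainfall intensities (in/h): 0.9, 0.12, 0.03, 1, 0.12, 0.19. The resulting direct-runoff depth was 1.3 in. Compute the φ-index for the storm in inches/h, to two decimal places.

Only the 2 blocks with intensity above φ contribute runoff: 0.9, 1 in/h.
Σ(I−φ)·Δt = d  ⇒  (0.9+1 − 2φ)·1 = 1.3
φ = (1.900 − 1.3/1) / 2 = 0.30 in/h.

φ ≈ 0.30 in/h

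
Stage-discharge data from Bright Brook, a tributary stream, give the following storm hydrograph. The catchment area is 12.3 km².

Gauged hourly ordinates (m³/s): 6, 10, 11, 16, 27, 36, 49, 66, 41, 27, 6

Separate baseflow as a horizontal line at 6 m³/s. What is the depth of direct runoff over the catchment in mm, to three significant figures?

d ≈ 67.0 mm

Direct runoff: 0.0, 4.0, 5.0, 10.0, 21.0, 30.0, 43.0, 60.0, 35.0, 21.0, 0.0 m³/s; ΣQ_DR = 229.0 m³/s.
V = ΣQ_DR · Δt = 229.0 × 3600 s = 8.244 × 10^5 m³.
Over A = 12.3 km², depth = V / A = 67.0 mm.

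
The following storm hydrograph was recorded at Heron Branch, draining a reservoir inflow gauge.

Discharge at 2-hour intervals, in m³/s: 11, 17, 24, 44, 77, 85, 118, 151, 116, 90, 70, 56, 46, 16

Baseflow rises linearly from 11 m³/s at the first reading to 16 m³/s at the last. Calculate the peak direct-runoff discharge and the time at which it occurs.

Q_p = 137.31 m³/s at t = 14 h

Subtracting baseflow gives direct-runoff ordinates: 0.00, 5.62, 12.23, 31.85, 64.46, 72.08, 104.69, 137.31, 101.92, 75.54, 55.15, 40.77, 30.38, 0.00 m³/s.
The maximum is 137.31 m³/s, occurring at the reading for t = 14 h.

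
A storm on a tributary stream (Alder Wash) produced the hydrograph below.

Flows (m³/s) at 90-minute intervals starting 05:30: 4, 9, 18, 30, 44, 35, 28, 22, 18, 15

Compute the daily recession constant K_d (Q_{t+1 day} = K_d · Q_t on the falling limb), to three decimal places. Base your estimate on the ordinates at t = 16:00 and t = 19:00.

K_d ≈ 0.047

Between t = 16:00 and t = 19:00 the flow falls from 22 to 15 m³/s over 2×1.5 h = 3 h.
Per-interval ratio K = (15/22)^(1/2) = 0.8257; K_d = K^(24/1.5) = 0.047.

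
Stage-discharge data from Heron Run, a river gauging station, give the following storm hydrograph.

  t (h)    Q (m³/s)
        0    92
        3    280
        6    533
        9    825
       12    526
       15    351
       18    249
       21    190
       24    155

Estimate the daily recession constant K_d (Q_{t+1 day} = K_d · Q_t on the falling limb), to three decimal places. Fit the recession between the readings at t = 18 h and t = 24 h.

K_d ≈ 0.150

Between t = 18 h and t = 24 h the flow falls from 249 to 155 m³/s over 2×3 h = 6 h.
Per-interval ratio K = (155/249)^(1/2) = 0.7890; K_d = K^(24/3) = 0.150.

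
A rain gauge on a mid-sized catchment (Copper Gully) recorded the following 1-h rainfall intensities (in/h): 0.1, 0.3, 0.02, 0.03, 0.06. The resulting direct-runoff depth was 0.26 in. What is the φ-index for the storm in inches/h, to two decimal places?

φ ≈ 0.07 in/h

Only the 2 blocks with intensity above φ contribute runoff: 0.1, 0.3 in/h.
Σ(I−φ)·Δt = d  ⇒  (0.1+0.3 − 2φ)·1 = 0.26
φ = (0.4000 − 0.26/1) / 2 = 0.07 in/h.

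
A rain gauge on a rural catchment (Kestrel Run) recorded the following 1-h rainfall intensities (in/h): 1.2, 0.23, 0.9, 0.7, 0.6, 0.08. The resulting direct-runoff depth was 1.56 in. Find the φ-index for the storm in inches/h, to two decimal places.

φ ≈ 0.46 in/h

Only the 4 blocks with intensity above φ contribute runoff: 1.2, 0.9, 0.7, 0.6 in/h.
Σ(I−φ)·Δt = d  ⇒  (1.2+0.9+0.7+0.6 − 4φ)·1 = 1.56
φ = (3.400 − 1.56/1) / 4 = 0.46 in/h.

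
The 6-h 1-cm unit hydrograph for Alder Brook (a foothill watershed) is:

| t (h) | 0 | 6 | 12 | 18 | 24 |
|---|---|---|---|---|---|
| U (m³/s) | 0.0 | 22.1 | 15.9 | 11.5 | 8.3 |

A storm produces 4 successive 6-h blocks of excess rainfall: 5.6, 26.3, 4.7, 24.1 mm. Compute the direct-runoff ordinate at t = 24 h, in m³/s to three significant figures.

Q ≈ 95.6 m³/s

By discrete convolution, Q_j = Σ (P_i / 10 mm) · U_{j−i}.
At t = 24 h (j=4): Q = (5.6/10)·8.3 + (26.3/10)·11.5 + (4.7/10)·15.9 + (24.1/10)·22.1 = 95.6 m³/s.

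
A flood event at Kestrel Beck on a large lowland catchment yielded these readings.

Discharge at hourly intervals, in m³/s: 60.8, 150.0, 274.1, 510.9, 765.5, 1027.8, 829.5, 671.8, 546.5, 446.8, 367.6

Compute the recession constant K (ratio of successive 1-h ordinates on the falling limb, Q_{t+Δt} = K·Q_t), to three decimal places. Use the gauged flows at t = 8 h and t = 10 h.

Using the recession-limb readings at t = 8 h and t = 10 h: Q falls from 546.5 to 367.6 m³/s over 2 intervals.
K = (Q₂/Q₁)^(1/2) = (367.6/546.5)^(1/2) = 0.820.

K ≈ 0.820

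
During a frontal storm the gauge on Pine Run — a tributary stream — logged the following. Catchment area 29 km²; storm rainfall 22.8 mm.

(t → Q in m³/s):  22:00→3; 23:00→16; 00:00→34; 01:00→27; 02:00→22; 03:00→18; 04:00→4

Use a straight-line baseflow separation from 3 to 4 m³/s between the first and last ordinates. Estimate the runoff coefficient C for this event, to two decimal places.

C ≈ 0.54

ΣQ_DR = 99.50 m³/s; V = ΣQ_DR·Δt = 3.582 × 10^5 m³.
Runoff depth d = V / A = 12.35 mm.
C = d / P = 12.35 / 22.8 = 0.54.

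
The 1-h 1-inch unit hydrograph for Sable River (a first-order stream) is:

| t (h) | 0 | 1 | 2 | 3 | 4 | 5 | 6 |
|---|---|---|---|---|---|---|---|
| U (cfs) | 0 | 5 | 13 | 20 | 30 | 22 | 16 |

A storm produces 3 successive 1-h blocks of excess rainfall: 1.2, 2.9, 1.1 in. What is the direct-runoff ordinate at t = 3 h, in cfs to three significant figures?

Q ≈ 67.2 cfs

By discrete convolution, Q_j = Σ (P_i / 1 in) · U_{j−i}.
At t = 3 h (j=3): Q = (1.2/1)·20 + (2.9/1)·13 + (1.1/1)·5 = 67.2 cfs.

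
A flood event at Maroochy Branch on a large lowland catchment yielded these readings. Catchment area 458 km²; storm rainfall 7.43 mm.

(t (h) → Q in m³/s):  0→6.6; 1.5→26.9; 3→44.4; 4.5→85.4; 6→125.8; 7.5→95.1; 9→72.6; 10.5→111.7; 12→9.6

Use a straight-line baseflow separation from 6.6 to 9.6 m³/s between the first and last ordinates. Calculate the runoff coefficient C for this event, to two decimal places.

C ≈ 0.80

ΣQ_DR = 505.2 m³/s; V = ΣQ_DR·Δt = 2.728 × 10^6 m³.
Runoff depth d = V / A = 5.957 mm.
C = d / P = 5.957 / 7.43 = 0.80.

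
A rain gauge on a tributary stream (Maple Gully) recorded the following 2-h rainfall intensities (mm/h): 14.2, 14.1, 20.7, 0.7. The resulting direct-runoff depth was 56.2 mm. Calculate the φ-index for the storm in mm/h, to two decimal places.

φ ≈ 6.97 mm/h

Only the 3 blocks with intensity above φ contribute runoff: 14.2, 14.1, 20.7 mm/h.
Σ(I−φ)·Δt = d  ⇒  (14.2+14.1+20.7 − 3φ)·2 = 56.2
φ = (49.00 − 56.2/2) / 3 = 6.97 mm/h.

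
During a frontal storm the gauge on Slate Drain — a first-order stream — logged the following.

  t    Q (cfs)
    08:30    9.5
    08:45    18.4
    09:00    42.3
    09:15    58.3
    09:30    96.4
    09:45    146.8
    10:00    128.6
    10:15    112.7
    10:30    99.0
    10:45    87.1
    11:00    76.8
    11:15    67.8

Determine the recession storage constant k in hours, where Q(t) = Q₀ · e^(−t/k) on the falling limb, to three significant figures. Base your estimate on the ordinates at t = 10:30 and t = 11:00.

On the falling limb, Q drops from 99.0 to 76.8 cfs between t = 10:30 and t = 11:00 (Δt = 0.5 h).
k = −Δt / ln(Q₂/Q₁) = −0.5 / ln(76.8/99.0) = 1.97 h.

k ≈ 1.97 h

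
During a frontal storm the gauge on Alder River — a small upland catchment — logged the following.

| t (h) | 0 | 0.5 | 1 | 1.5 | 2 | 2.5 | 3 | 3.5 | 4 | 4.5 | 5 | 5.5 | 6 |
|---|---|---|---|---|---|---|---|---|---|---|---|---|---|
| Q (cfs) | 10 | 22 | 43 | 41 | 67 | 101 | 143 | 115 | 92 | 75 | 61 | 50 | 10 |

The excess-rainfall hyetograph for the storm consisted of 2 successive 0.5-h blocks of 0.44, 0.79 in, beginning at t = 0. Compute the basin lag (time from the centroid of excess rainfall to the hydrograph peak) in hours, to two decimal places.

t_L ≈ 2.43 h

Centroid of excess rainfall: t_c = Σ P_i·t̄_i / ΣP_i = 0.5711 h (block centres at 0.25, 0.75 h).
Hydrograph peak occurs at t = 3 h, so basin lag t_L = 3 − 0.5711 = 2.43 h.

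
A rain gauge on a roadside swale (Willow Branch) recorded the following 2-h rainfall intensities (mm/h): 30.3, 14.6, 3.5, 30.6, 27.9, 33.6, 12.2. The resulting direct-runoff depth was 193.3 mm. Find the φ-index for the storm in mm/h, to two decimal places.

φ ≈ 8.76 mm/h

Only the 6 blocks with intensity above φ contribute runoff: 30.3, 14.6, 30.6, 27.9, 33.6, 12.2 mm/h.
Σ(I−φ)·Δt = d  ⇒  (30.3+14.6+30.6+27.9+33.6+12.2 − 6φ)·2 = 193.3
φ = (149.2 − 193.3/2) / 6 = 8.76 mm/h.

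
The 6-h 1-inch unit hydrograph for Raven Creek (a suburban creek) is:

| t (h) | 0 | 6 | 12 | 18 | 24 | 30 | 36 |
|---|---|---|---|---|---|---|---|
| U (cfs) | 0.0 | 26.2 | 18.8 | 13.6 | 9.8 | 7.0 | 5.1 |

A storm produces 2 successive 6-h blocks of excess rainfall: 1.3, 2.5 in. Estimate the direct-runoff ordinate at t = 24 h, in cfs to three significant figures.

Q ≈ 46.7 cfs

By discrete convolution, Q_j = Σ (P_i / 1 in) · U_{j−i}.
At t = 24 h (j=4): Q = (1.3/1)·9.8 + (2.5/1)·13.6 = 46.7 cfs.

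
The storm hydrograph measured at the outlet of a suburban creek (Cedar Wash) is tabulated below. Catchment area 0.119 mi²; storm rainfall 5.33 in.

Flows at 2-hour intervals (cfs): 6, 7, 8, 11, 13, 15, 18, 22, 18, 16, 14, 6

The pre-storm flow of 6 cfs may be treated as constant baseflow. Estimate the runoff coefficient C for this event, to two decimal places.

ΣQ_DR = 82.00 cfs; V = ΣQ_DR·Δt = 5.904 × 10^5 ft³.
Runoff depth d = V / A = 2.136 in.
C = d / P = 2.136 / 5.33 = 0.40.

C ≈ 0.40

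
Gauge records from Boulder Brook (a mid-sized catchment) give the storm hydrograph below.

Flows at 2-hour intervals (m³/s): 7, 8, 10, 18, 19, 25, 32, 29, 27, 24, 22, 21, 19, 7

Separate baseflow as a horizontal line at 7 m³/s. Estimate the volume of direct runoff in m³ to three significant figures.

Direct-runoff ordinates (Q − Q_b): 0.0, 1.0, 3.0, 11.0, 12.0, 18.0, 25.0, 22.0, 20.0, 17.0, 15.0, 14.0, 12.0, 0.0 m³/s.
ΣQ_DR = 170.0 m³/s.
With Δt = 2 h = 7200 s, V = ΣQ_DR · Δt = 170.0 × 7200 = 1.22 × 10^6 m³.

V ≈ 1.22 × 10^6 m³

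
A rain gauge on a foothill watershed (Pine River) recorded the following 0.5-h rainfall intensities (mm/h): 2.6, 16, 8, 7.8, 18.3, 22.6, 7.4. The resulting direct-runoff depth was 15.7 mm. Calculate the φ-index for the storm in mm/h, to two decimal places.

φ ≈ 8.50 mm/h

Only the 3 blocks with intensity above φ contribute runoff: 16, 18.3, 22.6 mm/h.
Σ(I−φ)·Δt = d  ⇒  (16+18.3+22.6 − 3φ)·0.5 = 15.7
φ = (56.90 − 15.7/0.5) / 3 = 8.50 mm/h.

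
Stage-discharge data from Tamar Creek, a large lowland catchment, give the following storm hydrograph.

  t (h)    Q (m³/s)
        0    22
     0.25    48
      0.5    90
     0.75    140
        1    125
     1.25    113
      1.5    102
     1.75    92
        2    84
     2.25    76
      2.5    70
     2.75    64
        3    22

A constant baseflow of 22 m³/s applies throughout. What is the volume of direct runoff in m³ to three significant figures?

V ≈ 6.86 × 10^5 m³

Direct-runoff ordinates (Q − Q_b): 0.0, 26.0, 68.0, 118.0, 103.0, 91.0, 80.0, 70.0, 62.0, 54.0, 48.0, 42.0, 0.0 m³/s.
ΣQ_DR = 762.0 m³/s.
With Δt = 0.25 h = 900 s, V = ΣQ_DR · Δt = 762.0 × 900 = 6.86 × 10^5 m³.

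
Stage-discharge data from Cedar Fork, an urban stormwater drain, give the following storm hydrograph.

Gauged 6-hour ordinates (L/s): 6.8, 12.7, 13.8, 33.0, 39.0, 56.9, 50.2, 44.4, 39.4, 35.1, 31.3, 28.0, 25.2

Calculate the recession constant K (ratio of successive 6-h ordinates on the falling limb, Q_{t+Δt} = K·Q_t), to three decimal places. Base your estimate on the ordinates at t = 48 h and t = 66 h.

K ≈ 0.892

Using the recession-limb readings at t = 48 h and t = 66 h: Q falls from 39.4 to 28.0 L/s over 3 intervals.
K = (Q₂/Q₁)^(1/3) = (28.0/39.4)^(1/3) = 0.892.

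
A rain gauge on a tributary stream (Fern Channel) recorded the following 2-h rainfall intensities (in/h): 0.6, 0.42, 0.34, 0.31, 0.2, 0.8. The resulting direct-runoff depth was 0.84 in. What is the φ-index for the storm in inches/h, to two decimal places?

φ ≈ 0.49 in/h

Only the 2 blocks with intensity above φ contribute runoff: 0.6, 0.8 in/h.
Σ(I−φ)·Δt = d  ⇒  (0.6+0.8 − 2φ)·2 = 0.84
φ = (1.400 − 0.84/2) / 2 = 0.49 in/h.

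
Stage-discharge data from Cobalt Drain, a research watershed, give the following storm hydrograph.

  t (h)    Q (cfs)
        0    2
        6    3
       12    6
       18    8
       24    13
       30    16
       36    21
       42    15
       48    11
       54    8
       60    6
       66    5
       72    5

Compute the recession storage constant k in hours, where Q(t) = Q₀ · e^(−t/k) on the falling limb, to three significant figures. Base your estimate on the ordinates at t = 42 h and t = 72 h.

On the falling limb, Q drops from 15 to 5 cfs between t = 42 h and t = 72 h (Δt = 30 h).
k = −Δt / ln(Q₂/Q₁) = −30 / ln(5/15) = 27.3 h.

k ≈ 27.3 h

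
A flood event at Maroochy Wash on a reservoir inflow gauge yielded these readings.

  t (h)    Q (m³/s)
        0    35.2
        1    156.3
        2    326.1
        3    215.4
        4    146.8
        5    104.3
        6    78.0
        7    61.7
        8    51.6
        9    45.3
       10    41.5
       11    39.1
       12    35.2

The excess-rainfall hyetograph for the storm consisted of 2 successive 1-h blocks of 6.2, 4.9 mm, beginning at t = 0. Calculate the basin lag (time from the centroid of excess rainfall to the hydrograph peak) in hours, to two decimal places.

t_L ≈ 1.06 h

Centroid of excess rainfall: t_c = Σ P_i·t̄_i / ΣP_i = 0.9414 h (block centres at 0.5, 1.5 h).
Hydrograph peak occurs at t = 2 h, so basin lag t_L = 2 − 0.9414 = 1.06 h.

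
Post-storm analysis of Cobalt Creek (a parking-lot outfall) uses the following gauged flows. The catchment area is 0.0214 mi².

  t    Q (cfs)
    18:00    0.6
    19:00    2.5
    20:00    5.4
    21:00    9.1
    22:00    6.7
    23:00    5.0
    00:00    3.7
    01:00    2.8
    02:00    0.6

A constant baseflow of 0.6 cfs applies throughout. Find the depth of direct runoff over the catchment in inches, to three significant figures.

Direct runoff: 0.0, 1.9, 4.8, 8.5, 6.1, 4.4, 3.1, 2.2, 0.0 cfs; ΣQ_DR = 31.00 cfs.
V = ΣQ_DR · Δt = 31.00 × 3600 s = 1.116 × 10^5 ft³.
Over A = 0.0214 mi², depth = V / A = 2.24 in.

d ≈ 2.24 in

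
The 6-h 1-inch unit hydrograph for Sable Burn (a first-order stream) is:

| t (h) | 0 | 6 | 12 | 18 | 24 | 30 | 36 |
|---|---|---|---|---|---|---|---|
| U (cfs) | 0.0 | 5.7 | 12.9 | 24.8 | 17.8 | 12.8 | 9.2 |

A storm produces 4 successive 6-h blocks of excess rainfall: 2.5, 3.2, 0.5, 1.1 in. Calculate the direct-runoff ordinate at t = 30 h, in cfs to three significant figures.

Q ≈ 116 cfs

By discrete convolution, Q_j = Σ (P_i / 1 in) · U_{j−i}.
At t = 30 h (j=5): Q = (2.5/1)·12.8 + (3.2/1)·17.8 + (0.5/1)·24.8 + (1.1/1)·12.9 = 116 cfs.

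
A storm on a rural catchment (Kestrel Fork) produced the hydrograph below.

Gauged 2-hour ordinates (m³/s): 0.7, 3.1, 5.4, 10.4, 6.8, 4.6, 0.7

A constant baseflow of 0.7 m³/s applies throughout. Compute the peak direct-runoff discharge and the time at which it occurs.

Q_p = 9.7 m³/s at t = 6 h

Subtracting baseflow gives direct-runoff ordinates: 0.0, 2.4, 4.7, 9.7, 6.1, 3.9, 0.0 m³/s.
The maximum is 9.7 m³/s, occurring at the reading for t = 6 h.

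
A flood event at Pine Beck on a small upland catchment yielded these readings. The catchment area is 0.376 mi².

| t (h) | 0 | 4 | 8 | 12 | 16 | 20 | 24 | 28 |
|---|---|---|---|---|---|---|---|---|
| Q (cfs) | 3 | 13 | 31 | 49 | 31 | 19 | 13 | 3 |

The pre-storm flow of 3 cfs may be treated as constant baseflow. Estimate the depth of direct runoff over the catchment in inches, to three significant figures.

Direct runoff: 0.0, 10.0, 28.0, 46.0, 28.0, 16.0, 10.0, 0.0 cfs; ΣQ_DR = 138.0 cfs.
V = ΣQ_DR · Δt = 138.0 × 14400 s = 1.987 × 10^6 ft³.
Over A = 0.376 mi², depth = V / A = 2.27 in.

d ≈ 2.27 in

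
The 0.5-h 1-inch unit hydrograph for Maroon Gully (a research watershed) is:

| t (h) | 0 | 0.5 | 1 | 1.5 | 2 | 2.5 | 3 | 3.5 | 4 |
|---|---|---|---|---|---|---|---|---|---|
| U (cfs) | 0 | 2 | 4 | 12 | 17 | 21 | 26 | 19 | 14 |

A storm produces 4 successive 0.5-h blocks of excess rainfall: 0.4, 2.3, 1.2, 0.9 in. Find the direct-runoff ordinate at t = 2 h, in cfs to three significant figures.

Q ≈ 41.0 cfs

By discrete convolution, Q_j = Σ (P_i / 1 in) · U_{j−i}.
At t = 2 h (j=4): Q = (0.4/1)·17 + (2.3/1)·12 + (1.2/1)·4 + (0.9/1)·2 = 41.0 cfs.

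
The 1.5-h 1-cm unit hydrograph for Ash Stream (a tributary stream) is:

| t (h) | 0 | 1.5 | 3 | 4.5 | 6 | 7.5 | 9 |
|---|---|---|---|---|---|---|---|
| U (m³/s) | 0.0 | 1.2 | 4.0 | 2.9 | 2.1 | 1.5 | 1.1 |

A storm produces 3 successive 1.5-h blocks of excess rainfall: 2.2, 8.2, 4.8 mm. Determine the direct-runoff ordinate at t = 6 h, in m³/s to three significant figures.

By discrete convolution, Q_j = Σ (P_i / 10 mm) · U_{j−i}.
At t = 6 h (j=4): Q = (2.2/10)·2.1 + (8.2/10)·2.9 + (4.8/10)·4.0 = 4.76 m³/s.

Q ≈ 4.76 m³/s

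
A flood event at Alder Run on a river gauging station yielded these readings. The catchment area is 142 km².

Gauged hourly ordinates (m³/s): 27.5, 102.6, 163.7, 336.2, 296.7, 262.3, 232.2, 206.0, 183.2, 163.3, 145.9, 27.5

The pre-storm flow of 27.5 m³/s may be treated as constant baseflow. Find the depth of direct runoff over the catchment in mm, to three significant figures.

d ≈ 46.1 mm

Direct runoff: 0.0, 75.1, 136.2, 308.7, 269.2, 234.8, 204.7, 178.5, 155.7, 135.8, 118.4, 0.0 m³/s; ΣQ_DR = 1817 m³/s.
V = ΣQ_DR · Δt = 1817 × 3600 s = 6.542 × 10^6 m³.
Over A = 142 km², depth = V / A = 46.1 mm.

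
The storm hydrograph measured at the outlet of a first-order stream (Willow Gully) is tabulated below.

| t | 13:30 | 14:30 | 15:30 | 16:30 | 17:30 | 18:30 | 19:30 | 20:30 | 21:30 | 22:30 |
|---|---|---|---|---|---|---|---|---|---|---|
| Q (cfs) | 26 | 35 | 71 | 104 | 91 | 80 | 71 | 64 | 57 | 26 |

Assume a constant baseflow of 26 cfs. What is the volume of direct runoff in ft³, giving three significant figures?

V ≈ 1.31 × 10^6 ft³

Direct-runoff ordinates (Q − Q_b): 0.0, 9.0, 45.0, 78.0, 65.0, 54.0, 45.0, 38.0, 31.0, 0.0 cfs.
ΣQ_DR = 365.0 cfs.
With Δt = 1 h = 3600 s, V = ΣQ_DR · Δt = 365.0 × 3600 = 1.31 × 10^6 ft³.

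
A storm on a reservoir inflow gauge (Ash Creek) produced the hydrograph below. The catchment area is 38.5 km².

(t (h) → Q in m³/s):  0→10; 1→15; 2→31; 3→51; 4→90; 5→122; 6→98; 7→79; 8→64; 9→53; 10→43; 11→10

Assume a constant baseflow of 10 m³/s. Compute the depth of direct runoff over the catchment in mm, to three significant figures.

d ≈ 51.1 mm

Direct runoff: 0.0, 5.0, 21.0, 41.0, 80.0, 112.0, 88.0, 69.0, 54.0, 43.0, 33.0, 0.0 m³/s; ΣQ_DR = 546.0 m³/s.
V = ΣQ_DR · Δt = 546.0 × 3600 s = 1.966 × 10^6 m³.
Over A = 38.5 km², depth = V / A = 51.1 mm.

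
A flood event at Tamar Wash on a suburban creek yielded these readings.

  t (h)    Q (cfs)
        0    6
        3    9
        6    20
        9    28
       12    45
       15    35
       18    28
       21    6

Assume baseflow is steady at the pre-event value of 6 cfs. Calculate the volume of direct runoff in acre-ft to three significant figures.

V ≈ 32.0 acre-ft

Direct-runoff ordinates (Q − Q_b): 0.0, 3.0, 14.0, 22.0, 39.0, 29.0, 22.0, 0.0 cfs.
ΣQ_DR = 129.0 cfs.
With Δt = 3 h = 10800 s, V = ΣQ_DR · Δt = 129.0 × 10800 = 1.39 × 10^6 ft³ = 32.0 acre-ft.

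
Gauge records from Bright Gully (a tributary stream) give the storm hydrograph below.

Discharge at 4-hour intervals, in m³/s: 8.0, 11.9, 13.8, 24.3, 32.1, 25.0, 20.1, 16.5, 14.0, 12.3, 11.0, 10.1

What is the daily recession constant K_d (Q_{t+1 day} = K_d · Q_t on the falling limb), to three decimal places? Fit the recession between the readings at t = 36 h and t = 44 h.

Between t = 36 h and t = 44 h the flow falls from 12.3 to 10.1 m³/s over 2×4 h = 8 h.
Per-interval ratio K = (10.1/12.3)^(1/2) = 0.9062; K_d = K^(24/4) = 0.554.

K_d ≈ 0.554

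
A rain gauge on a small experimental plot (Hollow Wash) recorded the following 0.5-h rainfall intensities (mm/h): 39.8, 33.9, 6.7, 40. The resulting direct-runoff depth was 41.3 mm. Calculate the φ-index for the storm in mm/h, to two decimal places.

Only the 3 blocks with intensity above φ contribute runoff: 39.8, 33.9, 40 mm/h.
Σ(I−φ)·Δt = d  ⇒  (39.8+33.9+40 − 3φ)·0.5 = 41.3
φ = (113.7 − 41.3/0.5) / 3 = 10.37 mm/h.

φ ≈ 10.37 mm/h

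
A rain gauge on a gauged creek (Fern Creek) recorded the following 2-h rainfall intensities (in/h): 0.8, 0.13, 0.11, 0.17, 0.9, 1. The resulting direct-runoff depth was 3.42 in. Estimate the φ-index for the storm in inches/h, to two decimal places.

φ ≈ 0.33 in/h

Only the 3 blocks with intensity above φ contribute runoff: 0.8, 0.9, 1 in/h.
Σ(I−φ)·Δt = d  ⇒  (0.8+0.9+1 − 3φ)·2 = 3.42
φ = (2.700 − 3.42/2) / 3 = 0.33 in/h.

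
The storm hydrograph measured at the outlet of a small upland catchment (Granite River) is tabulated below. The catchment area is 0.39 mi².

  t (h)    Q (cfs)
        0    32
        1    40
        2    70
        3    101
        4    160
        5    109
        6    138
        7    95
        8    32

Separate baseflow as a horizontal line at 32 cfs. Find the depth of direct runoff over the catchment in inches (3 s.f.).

Direct runoff: 0.0, 8.0, 38.0, 69.0, 128.0, 77.0, 106.0, 63.0, 0.0 cfs; ΣQ_DR = 489.0 cfs.
V = ΣQ_DR · Δt = 489.0 × 3600 s = 1.760 × 10^6 ft³.
Over A = 0.39 mi², depth = V / A = 1.94 in.

d ≈ 1.94 in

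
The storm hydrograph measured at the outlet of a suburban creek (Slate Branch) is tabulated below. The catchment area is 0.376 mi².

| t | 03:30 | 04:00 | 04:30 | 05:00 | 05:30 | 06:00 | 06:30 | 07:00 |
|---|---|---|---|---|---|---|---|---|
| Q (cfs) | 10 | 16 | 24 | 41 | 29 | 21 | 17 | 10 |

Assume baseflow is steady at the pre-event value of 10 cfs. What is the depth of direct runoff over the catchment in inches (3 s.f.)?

Direct runoff: 0.0, 6.0, 14.0, 31.0, 19.0, 11.0, 7.0, 0.0 cfs; ΣQ_DR = 88.00 cfs.
V = ΣQ_DR · Δt = 88.00 × 1800 s = 1.584 × 10^5 ft³.
Over A = 0.376 mi², depth = V / A = 0.181 in.

d ≈ 0.181 in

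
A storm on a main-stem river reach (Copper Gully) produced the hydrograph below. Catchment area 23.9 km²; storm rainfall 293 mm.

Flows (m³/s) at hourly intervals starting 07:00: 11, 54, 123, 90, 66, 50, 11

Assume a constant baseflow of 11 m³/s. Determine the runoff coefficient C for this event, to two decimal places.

ΣQ_DR = 328.0 m³/s; V = ΣQ_DR·Δt = 1.181 × 10^6 m³.
Runoff depth d = V / A = 49.41 mm.
C = d / P = 49.41 / 293 = 0.17.

C ≈ 0.17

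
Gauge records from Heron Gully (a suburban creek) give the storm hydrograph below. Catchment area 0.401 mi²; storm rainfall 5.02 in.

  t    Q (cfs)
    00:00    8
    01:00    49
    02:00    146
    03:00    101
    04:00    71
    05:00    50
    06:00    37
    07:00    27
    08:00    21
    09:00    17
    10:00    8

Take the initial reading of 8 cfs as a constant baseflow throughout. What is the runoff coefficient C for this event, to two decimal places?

ΣQ_DR = 447.0 cfs; V = ΣQ_DR·Δt = 1.609 × 10^6 ft³.
Runoff depth d = V / A = 1.727 in.
C = d / P = 1.727 / 5.02 = 0.34.

C ≈ 0.34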